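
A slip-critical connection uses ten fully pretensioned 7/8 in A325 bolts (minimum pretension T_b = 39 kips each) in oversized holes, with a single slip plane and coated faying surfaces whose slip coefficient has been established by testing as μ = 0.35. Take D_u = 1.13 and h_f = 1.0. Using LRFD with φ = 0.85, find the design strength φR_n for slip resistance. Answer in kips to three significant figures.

R_n = μ · D_u · h_f · T_b · n_s · n_b = 0.35 × 1.13 × 1.0 × 39 × 1 × 10 = 154.2 kips.
Design strength φR_n = 0.85 × 154.2 = 131 kips.

131 kips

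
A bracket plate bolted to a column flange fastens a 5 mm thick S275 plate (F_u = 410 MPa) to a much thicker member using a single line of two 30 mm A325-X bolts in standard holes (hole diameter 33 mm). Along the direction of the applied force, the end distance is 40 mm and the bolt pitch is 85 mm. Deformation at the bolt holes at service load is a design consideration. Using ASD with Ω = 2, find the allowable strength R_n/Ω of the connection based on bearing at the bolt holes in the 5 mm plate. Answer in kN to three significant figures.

92.9 kN

Per bolt r_n = 1.2 l_c t F_u ≤ 2.4 d t F_u; upper limit = 2.4 × 30 × 5 × 410 / 1000 = 147.6 kN.
Edge bolt: l_c = 40 − 33/2 = 23.5 mm → 1.2 × 23.5 × 5 × 410 / 1000 = 57.81 → r_n = 57.81 kN.
Interior bolts: l_c = 85 − 33 = 52 mm → 1.2 × 52 × 5 × 410 / 1000 = 127.9 → r_n = 127.9 kN.
R_n = 1 × 57.81 + 1 × 127.9 = 185.7 kN.
Allowable strength R_n/Ω = 185.7 / 2 = 92.9 kN.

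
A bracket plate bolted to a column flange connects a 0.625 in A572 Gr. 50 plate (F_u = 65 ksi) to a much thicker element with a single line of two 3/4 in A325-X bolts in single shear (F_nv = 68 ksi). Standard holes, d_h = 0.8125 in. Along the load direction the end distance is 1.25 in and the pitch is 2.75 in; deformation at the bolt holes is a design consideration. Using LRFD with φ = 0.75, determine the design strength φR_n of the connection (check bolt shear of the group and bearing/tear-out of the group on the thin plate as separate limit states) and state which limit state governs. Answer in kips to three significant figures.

Bolt shear: A_b = π·0.75²/4 = 0.4418 in²; R_n = 68 × 0.4418 × 2 × 1 = 60.08 kips → 0.75 × 60.08 = 45.1 kips.
Bearing (1.2 l_c t F_u ≤ 2.4 d t F_u): upper limit = 2.4·0.75·0.625·65 = 73.12 kips.
  Edge l_c = 1.25 − 0.8125/2 = 0.8438 → r_n = 41.13 kips; interior l_c = 2.75 − 0.8125 = 1.938 → r_n = 73.12 kips.
  R_n,bearing = 1·41.13 + 1·73.12 = 114.3 kips → 0.75 × 114.3 = 85.7 kips.
Bolt shear governs: 45.1 kips.

45.1 kips (bolt shear governs)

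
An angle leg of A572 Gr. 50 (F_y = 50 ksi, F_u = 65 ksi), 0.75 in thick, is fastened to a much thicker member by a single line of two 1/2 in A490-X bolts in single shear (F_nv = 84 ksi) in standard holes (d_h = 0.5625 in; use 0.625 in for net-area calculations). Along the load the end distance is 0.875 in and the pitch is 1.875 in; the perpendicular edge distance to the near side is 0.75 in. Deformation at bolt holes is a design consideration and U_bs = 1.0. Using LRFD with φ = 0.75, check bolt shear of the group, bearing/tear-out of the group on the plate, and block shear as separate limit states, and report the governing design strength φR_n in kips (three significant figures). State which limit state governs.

Bolt shear: A_b = π·0.5²/4 = 0.1963 in²; R_n = 84 × 0.1963 × 2 × 1 = 32.99 kips → 0.75 × 32.99 = 24.7 kips.
Bearing: edge l_c = 0.5938, r_n = 34.73 kips; interior l_c = 1.312, r_n = 58.5 kips; R_n = 34.73 + 1·58.5 = 93.23 kips → 69.9 kips.
Block shear: A_gv = 2.062, A_nv = 1.359, A_nt = 0.3281 in²; R_n = min(0.6F_uA_nv, 0.6F_yA_gv) + U_bs·F_u·A_nt = 74.34 kips → 55.8 kips.
Bolt shear governs: 24.7 kips.

24.7 kips (bolt shear governs)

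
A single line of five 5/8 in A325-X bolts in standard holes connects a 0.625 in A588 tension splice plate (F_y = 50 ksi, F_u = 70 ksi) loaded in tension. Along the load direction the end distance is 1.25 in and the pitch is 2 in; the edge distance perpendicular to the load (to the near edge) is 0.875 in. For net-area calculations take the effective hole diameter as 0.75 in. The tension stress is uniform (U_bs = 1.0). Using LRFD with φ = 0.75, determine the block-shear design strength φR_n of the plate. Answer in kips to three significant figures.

Shear plane L_v = 1.25 + 4·2 = 9.25 in; A_gv = 9.25 × 0.625 = 5.781 in².
A_nv = (9.25 − 4.5·0.75) × 0.625 = 3.672 in².
A_nt = (0.875 − 0.5·0.75) × 0.625 = 0.3125 in².
0.6 F_u A_nv = 154.2 kips; 0.6 F_y A_gv = 173.4 kips → shear rupture governs the shear term.
R_n = 154.2 + 1.0 × 70 × 0.3125 = 176.1 kips.
Design strength φR_n = 0.75 × 176.1 = 132 kips.

132 kips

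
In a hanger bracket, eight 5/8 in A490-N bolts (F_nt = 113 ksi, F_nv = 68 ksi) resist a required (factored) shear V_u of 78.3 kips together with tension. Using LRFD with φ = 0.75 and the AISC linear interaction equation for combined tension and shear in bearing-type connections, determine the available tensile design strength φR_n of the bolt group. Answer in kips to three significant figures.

140 kips

A_b = π·0.625²/4 = 0.3068 in²; f_rv = 78.3 / (8 × 0.3068) = 31.9 ksi.
F'_nt = 1.3 F_nt − (F_nt / φF_nv) f_rv = 1.3·113 − (113/(0.75·68))·31.9 = 76.21 ksi, capped at F_nt → F'_nt = 76.21 ksi.
R_n = F'_nt · A_b · n = 76.21 × 0.3068 × 8 = 187.1 kips.
Design strength φR_n = 0.75 × 187.1 = 140 kips.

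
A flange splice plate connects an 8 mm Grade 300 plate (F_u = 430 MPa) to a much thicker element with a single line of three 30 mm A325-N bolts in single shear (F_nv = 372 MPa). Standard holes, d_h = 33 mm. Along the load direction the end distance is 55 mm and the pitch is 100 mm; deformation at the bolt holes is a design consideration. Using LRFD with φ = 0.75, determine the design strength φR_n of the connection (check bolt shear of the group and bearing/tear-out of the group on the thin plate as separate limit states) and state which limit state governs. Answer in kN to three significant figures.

491 kN (bearing governs)

Bolt shear: A_b = π·30²/4 = 706.9 mm²; R_n = 372 × 706.9 × 3 × 1 / 1000 = 788.9 kN → 0.75 × 788.9 = 592 kN.
Bearing (1.2 l_c t F_u ≤ 2.4 d t F_u): upper limit = 2.4·30·8·430 / 1000 = 247.7 kN.
  Edge l_c = 55 − 33/2 = 38.5 → r_n = 158.9 kN; interior l_c = 100 − 33 = 67 → r_n = 247.7 kN.
  R_n,bearing = 1·158.9 + 2·247.7 = 654.3 kN → 0.75 × 654.3 = 491 kN.
Bearing governs: 491 kN.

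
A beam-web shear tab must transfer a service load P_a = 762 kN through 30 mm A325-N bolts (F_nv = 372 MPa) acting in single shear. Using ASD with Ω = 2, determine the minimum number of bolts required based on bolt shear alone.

A_b = π·30²/4 = 706.9 mm².
Per-bolt allowable strength R_n/Ω = 372 × 706.9 × 1 / 1000 / 2 = 131.5 kN.
n ≥ 762 / 131.5 = 5.796 → use 6 bolts.

6 bolts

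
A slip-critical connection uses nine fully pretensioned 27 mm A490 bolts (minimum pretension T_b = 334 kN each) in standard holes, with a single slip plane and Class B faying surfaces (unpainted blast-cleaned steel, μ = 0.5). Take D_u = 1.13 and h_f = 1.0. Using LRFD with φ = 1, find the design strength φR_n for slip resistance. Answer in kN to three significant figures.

R_n = μ · D_u · h_f · T_b · n_s · n_b = 0.5 × 1.13 × 1.0 × 334 × 1 × 9 = 1698 kN.
Design strength φR_n = 1 × 1698 = 1700 kN.

1700 kN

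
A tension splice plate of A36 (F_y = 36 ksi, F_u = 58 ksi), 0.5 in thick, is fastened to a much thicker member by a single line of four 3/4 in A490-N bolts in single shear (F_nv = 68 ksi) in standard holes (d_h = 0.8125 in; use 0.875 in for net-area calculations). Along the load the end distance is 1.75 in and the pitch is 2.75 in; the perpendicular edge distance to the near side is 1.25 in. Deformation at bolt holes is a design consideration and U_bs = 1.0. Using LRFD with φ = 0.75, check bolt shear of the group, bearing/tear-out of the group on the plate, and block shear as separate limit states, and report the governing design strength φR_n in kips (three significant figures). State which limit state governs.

90.1 kips (bolt shear governs)

Bolt shear: A_b = π·0.75²/4 = 0.4418 in²; R_n = 68 × 0.4418 × 4 × 1 = 120.2 kips → 0.75 × 120.2 = 90.1 kips.
Bearing: edge l_c = 1.344, r_n = 46.76 kips; interior l_c = 1.938, r_n = 52.2 kips; R_n = 46.76 + 3·52.2 = 203.4 kips → 153 kips.
Block shear: A_gv = 5, A_nv = 3.469, A_nt = 0.4062 in²; R_n = min(0.6F_uA_nv, 0.6F_yA_gv) + U_bs·F_u·A_nt = 131.6 kips → 98.7 kips.
Bolt shear governs: 90.1 kips.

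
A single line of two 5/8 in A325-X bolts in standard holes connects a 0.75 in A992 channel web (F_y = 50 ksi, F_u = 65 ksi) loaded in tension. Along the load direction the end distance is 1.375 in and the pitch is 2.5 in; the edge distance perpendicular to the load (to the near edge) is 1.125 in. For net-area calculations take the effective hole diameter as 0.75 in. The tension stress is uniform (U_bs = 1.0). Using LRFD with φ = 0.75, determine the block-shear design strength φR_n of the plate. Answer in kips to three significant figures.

Shear plane L_v = 1.375 + 1·2.5 = 3.875 in; A_gv = 3.875 × 0.75 = 2.906 in².
A_nv = (3.875 − 1.5·0.75) × 0.75 = 2.062 in².
A_nt = (1.125 − 0.5·0.75) × 0.75 = 0.5625 in².
0.6 F_u A_nv = 80.44 kips; 0.6 F_y A_gv = 87.19 kips → shear rupture governs the shear term.
R_n = 80.44 + 1.0 × 65 × 0.5625 = 117 kips.
Design strength φR_n = 0.75 × 117 = 87.8 kips.

87.8 kips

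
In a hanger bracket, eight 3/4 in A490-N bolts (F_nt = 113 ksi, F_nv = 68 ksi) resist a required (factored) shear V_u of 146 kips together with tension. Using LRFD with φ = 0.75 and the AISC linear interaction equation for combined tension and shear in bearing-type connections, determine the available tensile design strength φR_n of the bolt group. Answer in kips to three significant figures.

147 kips

A_b = π·0.75²/4 = 0.4418 in²; f_rv = 146 / (8 × 0.4418) = 41.31 ksi.
F'_nt = 1.3 F_nt − (F_nt / φF_nv) f_rv = 1.3·113 − (113/(0.75·68))·41.31 = 55.37 ksi, capped at F_nt → F'_nt = 55.37 ksi.
R_n = F'_nt · A_b · n = 55.37 × 0.4418 × 8 = 195.7 kips.
Design strength φR_n = 0.75 × 195.7 = 147 kips.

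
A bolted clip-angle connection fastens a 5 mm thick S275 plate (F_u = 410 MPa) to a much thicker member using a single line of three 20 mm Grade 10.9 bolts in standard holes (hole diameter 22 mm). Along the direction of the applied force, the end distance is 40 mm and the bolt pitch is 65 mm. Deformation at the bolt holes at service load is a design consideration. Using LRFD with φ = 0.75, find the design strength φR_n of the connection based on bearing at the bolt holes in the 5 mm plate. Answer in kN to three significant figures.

201 kN

Per bolt r_n = 1.2 l_c t F_u ≤ 2.4 d t F_u; upper limit = 2.4 × 20 × 5 × 410 / 1000 = 98.4 kN.
Edge bolt: l_c = 40 − 22/2 = 29 mm → 1.2 × 29 × 5 × 410 / 1000 = 71.34 → r_n = 71.34 kN.
Interior bolts: l_c = 65 − 22 = 43 mm → 1.2 × 43 × 5 × 410 / 1000 = 105.8 → r_n = 98.4 kN.
R_n = 1 × 71.34 + 2 × 98.4 = 268.1 kN.
Design strength φR_n = 0.75 × 268.1 = 201 kN.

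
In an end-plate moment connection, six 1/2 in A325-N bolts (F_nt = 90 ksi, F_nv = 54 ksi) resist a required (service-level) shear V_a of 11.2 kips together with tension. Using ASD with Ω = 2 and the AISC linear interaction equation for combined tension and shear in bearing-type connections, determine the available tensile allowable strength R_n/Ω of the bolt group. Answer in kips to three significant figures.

50.3 kips

A_b = π·0.5²/4 = 0.1963 in²; f_rv = 11.2 / (6 × 0.1963) = 9.507 ksi.
F'_nt = 1.3 F_nt − (Ω F_nt / F_nv) f_rv = 1.3·90 − (2·90/54)·9.507 = 85.31 ksi, capped at F_nt → F'_nt = 85.31 ksi.
R_n = F'_nt · A_b · n = 85.31 × 0.1963 × 6 = 100.5 kips.
Allowable strength R_n/Ω = 100.5 / 2 = 50.3 kips.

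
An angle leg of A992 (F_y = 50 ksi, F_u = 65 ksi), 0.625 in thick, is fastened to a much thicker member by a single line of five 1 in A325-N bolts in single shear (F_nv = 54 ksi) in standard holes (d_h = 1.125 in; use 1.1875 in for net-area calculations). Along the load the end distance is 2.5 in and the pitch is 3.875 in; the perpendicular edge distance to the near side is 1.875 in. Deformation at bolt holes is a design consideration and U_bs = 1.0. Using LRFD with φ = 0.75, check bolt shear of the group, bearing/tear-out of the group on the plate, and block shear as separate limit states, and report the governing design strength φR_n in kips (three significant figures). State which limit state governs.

159 kips (bolt shear governs)

Bolt shear: A_b = π·1²/4 = 0.7854 in²; R_n = 54 × 0.7854 × 5 × 1 = 212.1 kips → 0.75 × 212.1 = 159 kips.
Bearing: edge l_c = 1.938, r_n = 94.45 kips; interior l_c = 2.75, r_n = 97.5 kips; R_n = 94.45 + 4·97.5 = 484.5 kips → 363 kips.
Block shear: A_gv = 11.25, A_nv = 7.91, A_nt = 0.8008 in²; R_n = min(0.6F_uA_nv, 0.6F_yA_gv) + U_bs·F_u·A_nt = 360.5 kips → 270 kips.
Bolt shear governs: 159 kips.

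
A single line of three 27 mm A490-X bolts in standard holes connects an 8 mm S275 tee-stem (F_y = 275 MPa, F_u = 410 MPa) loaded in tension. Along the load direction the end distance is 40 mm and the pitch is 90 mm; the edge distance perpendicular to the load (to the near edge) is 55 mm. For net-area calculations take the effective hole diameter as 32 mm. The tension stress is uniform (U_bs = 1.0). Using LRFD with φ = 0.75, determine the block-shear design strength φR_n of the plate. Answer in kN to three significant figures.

303 kN

Shear plane L_v = 40 + 2·90 = 220 mm; A_gv = 220 × 8 = 1760 mm².
A_nv = (220 − 2.5·32) × 8 = 1120 mm².
A_nt = (55 − 0.5·32) × 8 = 312 mm².
0.6 F_u A_nv = 275.5 kN; 0.6 F_y A_gv = 290.4 kN → shear rupture governs the shear term.
R_n = 275.5 + 1.0 × 410 × 312 / 1000 = 403.4 kN.
Design strength φR_n = 0.75 × 403.4 = 303 kN.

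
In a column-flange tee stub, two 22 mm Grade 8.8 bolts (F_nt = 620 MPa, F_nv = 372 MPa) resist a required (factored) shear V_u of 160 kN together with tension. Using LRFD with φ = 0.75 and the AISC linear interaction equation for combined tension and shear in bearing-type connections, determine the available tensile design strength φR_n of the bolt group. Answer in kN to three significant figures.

A_b = π·22²/4 = 380.1 mm²; f_rv = 160 × 1000 / (2 × 380.1) = 210.5 MPa.
F'_nt = 1.3 F_nt − (F_nt / φF_nv) f_rv = 1.3·620 − (620/(0.75·372))·210.5 = 338.3 MPa, capped at F_nt → F'_nt = 338.3 MPa.
R_n = F'_nt · A_b · n = 338.3 × 380.1 × 2 / 1000 = 257.2 kN.
Design strength φR_n = 0.75 × 257.2 = 193 kN.

193 kN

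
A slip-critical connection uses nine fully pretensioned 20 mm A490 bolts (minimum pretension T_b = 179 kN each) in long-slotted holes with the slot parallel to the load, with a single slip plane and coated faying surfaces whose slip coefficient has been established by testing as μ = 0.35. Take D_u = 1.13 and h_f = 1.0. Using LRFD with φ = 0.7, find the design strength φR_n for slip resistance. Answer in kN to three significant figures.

R_n = μ · D_u · h_f · T_b · n_s · n_b = 0.35 × 1.13 × 1.0 × 179 × 1 × 9 = 637.2 kN.
Design strength φR_n = 0.7 × 637.2 = 446 kN.

446 kN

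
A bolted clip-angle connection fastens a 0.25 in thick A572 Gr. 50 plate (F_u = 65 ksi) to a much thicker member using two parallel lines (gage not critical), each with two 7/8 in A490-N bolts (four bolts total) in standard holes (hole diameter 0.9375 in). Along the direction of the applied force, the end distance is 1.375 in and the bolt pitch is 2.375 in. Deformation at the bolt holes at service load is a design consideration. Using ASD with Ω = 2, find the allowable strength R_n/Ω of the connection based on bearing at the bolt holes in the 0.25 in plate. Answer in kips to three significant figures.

45.7 kips

Per bolt r_n = 1.2 l_c t F_u ≤ 2.4 d t F_u; upper limit = 2.4 × 0.875 × 0.25 × 65 = 34.12 kips.
Edge bolt: l_c = 1.375 − 0.9375/2 = 0.9062 in → 1.2 × 0.9062 × 0.25 × 65 = 17.67 → r_n = 17.67 kips.
Interior bolts: l_c = 2.375 − 0.9375 = 1.438 in → 1.2 × 1.438 × 0.25 × 65 = 28.03 → r_n = 28.03 kips.
R_n = 2 × 17.67 + 2 × 28.03 = 91.41 kips.
Allowable strength R_n/Ω = 91.41 / 2 = 45.7 kips.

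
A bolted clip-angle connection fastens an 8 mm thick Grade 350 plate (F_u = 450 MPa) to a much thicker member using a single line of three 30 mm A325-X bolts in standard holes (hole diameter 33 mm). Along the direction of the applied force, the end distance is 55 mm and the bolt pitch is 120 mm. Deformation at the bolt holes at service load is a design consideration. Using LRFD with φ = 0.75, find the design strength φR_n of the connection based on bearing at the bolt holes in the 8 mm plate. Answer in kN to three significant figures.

Per bolt r_n = 1.2 l_c t F_u ≤ 2.4 d t F_u; upper limit = 2.4 × 30 × 8 × 450 / 1000 = 259.2 kN.
Edge bolt: l_c = 55 − 33/2 = 38.5 mm → 1.2 × 38.5 × 8 × 450 / 1000 = 166.3 → r_n = 166.3 kN.
Interior bolts: l_c = 120 − 33 = 87 mm → 1.2 × 87 × 8 × 450 / 1000 = 375.8 → r_n = 259.2 kN.
R_n = 1 × 166.3 + 2 × 259.2 = 684.7 kN.
Design strength φR_n = 0.75 × 684.7 = 514 kN.

514 kN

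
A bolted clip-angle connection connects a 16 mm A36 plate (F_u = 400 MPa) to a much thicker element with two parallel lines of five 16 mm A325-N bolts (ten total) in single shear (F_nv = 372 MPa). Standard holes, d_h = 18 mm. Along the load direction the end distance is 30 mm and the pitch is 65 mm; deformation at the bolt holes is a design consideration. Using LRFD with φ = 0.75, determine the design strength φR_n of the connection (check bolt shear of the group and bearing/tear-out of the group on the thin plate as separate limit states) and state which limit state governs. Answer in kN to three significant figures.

Bolt shear: A_b = π·16²/4 = 201.1 mm²; R_n = 372 × 201.1 × 10 × 1 / 1000 = 748 kN → 0.75 × 748 = 561 kN.
Bearing (1.2 l_c t F_u ≤ 2.4 d t F_u): upper limit = 2.4·16·16·400 / 1000 = 245.8 kN.
  Edge l_c = 30 − 18/2 = 21 → r_n = 161.3 kN; interior l_c = 65 − 18 = 47 → r_n = 245.8 kN.
  R_n,bearing = 2·161.3 + 8·245.8 = 2289 kN → 0.75 × 2289 = 1720 kN.
Bolt shear governs: 561 kN.

561 kN (bolt shear governs)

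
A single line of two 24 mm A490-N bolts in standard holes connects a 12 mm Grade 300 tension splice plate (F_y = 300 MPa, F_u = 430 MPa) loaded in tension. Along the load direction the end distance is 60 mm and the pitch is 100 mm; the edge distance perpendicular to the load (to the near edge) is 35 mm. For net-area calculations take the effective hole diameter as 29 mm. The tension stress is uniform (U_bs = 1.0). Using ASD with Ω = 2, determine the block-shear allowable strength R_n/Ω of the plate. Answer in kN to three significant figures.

Shear plane L_v = 60 + 1·100 = 160 mm; A_gv = 160 × 12 = 1920 mm².
A_nv = (160 − 1.5·29) × 12 = 1398 mm².
A_nt = (35 − 0.5·29) × 12 = 246 mm².
0.6 F_u A_nv = 360.7 kN; 0.6 F_y A_gv = 345.6 kN → shear yielding governs the shear term.
R_n = 345.6 + 1.0 × 430 × 246 / 1000 = 451.4 kN.
Allowable strength R_n/Ω = 451.4 / 2 = 226 kN.

226 kN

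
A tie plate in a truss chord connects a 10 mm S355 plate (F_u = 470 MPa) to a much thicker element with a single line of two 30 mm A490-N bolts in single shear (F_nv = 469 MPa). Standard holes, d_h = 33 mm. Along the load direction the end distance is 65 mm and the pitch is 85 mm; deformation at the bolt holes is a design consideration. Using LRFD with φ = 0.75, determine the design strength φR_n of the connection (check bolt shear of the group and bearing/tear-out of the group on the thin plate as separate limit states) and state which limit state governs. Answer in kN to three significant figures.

425 kN (bearing governs)

Bolt shear: A_b = π·30²/4 = 706.9 mm²; R_n = 469 × 706.9 × 2 × 1 / 1000 = 663 kN → 0.75 × 663 = 497 kN.
Bearing (1.2 l_c t F_u ≤ 2.4 d t F_u): upper limit = 2.4·30·10·470 / 1000 = 338.4 kN.
  Edge l_c = 65 − 33/2 = 48.5 → r_n = 273.5 kN; interior l_c = 85 − 33 = 52 → r_n = 293.3 kN.
  R_n,bearing = 1·273.5 + 1·293.3 = 566.8 kN → 0.75 × 566.8 = 425 kN.
Bearing governs: 425 kN.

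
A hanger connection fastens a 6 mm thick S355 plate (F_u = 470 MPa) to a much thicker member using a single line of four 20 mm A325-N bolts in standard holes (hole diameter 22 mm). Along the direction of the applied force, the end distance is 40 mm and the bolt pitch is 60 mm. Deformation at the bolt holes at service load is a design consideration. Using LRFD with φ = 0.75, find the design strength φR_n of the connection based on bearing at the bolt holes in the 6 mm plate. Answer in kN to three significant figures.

Per bolt r_n = 1.2 l_c t F_u ≤ 2.4 d t F_u; upper limit = 2.4 × 20 × 6 × 470 / 1000 = 135.4 kN.
Edge bolt: l_c = 40 − 22/2 = 29 mm → 1.2 × 29 × 6 × 470 / 1000 = 98.14 → r_n = 98.14 kN.
Interior bolts: l_c = 60 − 22 = 38 mm → 1.2 × 38 × 6 × 470 / 1000 = 128.6 → r_n = 128.6 kN.
R_n = 1 × 98.14 + 3 × 128.6 = 483.9 kN.
Design strength φR_n = 0.75 × 483.9 = 363 kN.

363 kN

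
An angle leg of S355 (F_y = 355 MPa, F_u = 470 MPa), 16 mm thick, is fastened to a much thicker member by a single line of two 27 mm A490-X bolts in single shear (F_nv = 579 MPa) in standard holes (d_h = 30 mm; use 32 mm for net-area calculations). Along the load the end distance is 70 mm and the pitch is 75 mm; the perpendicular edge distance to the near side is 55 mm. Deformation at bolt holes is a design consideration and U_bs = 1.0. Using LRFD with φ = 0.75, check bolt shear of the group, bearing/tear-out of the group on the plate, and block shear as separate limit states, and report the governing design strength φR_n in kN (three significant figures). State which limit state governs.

497 kN (bolt shear governs)

Bolt shear: A_b = π·27²/4 = 572.6 mm²; R_n = 579 × 572.6 × 2 × 1 / 1000 = 663 kN → 0.75 × 663 = 497 kN.
Bearing: edge l_c = 55, r_n = 487.3 kN; interior l_c = 45, r_n = 406.1 kN; R_n = 487.3 + 1·406.1 = 893.4 kN → 670 kN.
Block shear: A_gv = 2320, A_nv = 1552, A_nt = 624 mm²; R_n = min(0.6F_uA_nv, 0.6F_yA_gv) + U_bs·F_u·A_nt = 730.9 kN → 548 kN.
Bolt shear governs: 497 kN.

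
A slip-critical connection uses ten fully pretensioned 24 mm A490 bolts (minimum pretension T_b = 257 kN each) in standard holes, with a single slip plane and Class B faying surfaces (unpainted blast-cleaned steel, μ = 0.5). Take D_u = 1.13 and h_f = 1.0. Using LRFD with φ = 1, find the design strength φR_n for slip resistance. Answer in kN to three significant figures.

R_n = μ · D_u · h_f · T_b · n_s · n_b = 0.5 × 1.13 × 1.0 × 257 × 1 × 10 = 1452 kN.
Design strength φR_n = 1 × 1452 = 1450 kN.

1450 kN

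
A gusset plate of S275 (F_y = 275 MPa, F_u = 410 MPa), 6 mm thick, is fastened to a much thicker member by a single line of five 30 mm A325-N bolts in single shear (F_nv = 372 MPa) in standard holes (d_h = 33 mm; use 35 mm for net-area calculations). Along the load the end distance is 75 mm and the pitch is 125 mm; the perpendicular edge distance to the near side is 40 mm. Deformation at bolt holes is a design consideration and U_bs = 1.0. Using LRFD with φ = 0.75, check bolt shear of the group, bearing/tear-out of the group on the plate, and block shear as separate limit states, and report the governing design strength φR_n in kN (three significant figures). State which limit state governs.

Bolt shear: A_b = π·30²/4 = 706.9 mm²; R_n = 372 × 706.9 × 5 × 1 / 1000 = 1315 kN → 0.75 × 1315 = 986 kN.
Bearing: edge l_c = 58.5, r_n = 172.7 kN; interior l_c = 92, r_n = 177.1 kN; R_n = 172.7 + 4·177.1 = 881.2 kN → 661 kN.
Block shear: A_gv = 3450, A_nv = 2505, A_nt = 135 mm²; R_n = min(0.6F_uA_nv, 0.6F_yA_gv) + U_bs·F_u·A_nt = 624.6 kN → 468 kN.
Block shear governs: 468 kN.

468 kN (block shear governs)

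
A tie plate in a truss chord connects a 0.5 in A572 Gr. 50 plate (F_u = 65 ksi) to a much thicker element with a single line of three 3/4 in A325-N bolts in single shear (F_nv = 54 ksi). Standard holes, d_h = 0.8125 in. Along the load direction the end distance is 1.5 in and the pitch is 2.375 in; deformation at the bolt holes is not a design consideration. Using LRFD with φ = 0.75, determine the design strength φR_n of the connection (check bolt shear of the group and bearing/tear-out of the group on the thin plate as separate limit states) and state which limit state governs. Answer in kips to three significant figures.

53.7 kips (bolt shear governs)

Bolt shear: A_b = π·0.75²/4 = 0.4418 in²; R_n = 54 × 0.4418 × 3 × 1 = 71.57 kips → 0.75 × 71.57 = 53.7 kips.
Bearing (1.5 l_c t F_u ≤ 3.0 d t F_u): upper limit = 3.0·0.75·0.5·65 = 73.12 kips.
  Edge l_c = 1.5 − 0.8125/2 = 1.094 → r_n = 53.32 kips; interior l_c = 2.375 − 0.8125 = 1.562 → r_n = 73.12 kips.
  R_n,bearing = 1·53.32 + 2·73.12 = 199.6 kips → 0.75 × 199.6 = 150 kips.
Bolt shear governs: 53.7 kips.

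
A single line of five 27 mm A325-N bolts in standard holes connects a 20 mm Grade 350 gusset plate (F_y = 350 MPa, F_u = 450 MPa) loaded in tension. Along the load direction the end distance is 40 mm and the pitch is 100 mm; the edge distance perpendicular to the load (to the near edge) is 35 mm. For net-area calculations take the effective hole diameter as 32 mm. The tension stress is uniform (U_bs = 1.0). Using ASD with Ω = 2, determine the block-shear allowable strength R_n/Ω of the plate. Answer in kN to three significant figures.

Shear plane L_v = 40 + 4·100 = 440 mm; A_gv = 440 × 20 = 8800 mm².
A_nv = (440 − 4.5·32) × 20 = 5920 mm².
A_nt = (35 − 0.5·32) × 20 = 380 mm².
0.6 F_u A_nv = 1598 kN; 0.6 F_y A_gv = 1848 kN → shear rupture governs the shear term.
R_n = 1598 + 1.0 × 450 × 380 / 1000 = 1769 kN.
Allowable strength R_n/Ω = 1769 / 2 = 885 kN.

885 kN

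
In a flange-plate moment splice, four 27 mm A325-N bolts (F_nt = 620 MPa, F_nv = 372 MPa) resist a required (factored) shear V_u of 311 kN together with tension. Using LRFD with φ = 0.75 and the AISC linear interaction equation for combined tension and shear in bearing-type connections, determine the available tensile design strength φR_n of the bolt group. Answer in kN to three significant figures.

866 kN

A_b = π·27²/4 = 572.6 mm²; f_rv = 311 × 1000 / (4 × 572.6) = 135.8 MPa.
F'_nt = 1.3 F_nt − (F_nt / φF_nv) f_rv = 1.3·620 − (620/(0.75·372))·135.8 = 504.2 MPa, capped at F_nt → F'_nt = 504.2 MPa.
R_n = F'_nt · A_b · n = 504.2 × 572.6 × 4 / 1000 = 1155 kN.
Design strength φR_n = 0.75 × 1155 = 866 kN.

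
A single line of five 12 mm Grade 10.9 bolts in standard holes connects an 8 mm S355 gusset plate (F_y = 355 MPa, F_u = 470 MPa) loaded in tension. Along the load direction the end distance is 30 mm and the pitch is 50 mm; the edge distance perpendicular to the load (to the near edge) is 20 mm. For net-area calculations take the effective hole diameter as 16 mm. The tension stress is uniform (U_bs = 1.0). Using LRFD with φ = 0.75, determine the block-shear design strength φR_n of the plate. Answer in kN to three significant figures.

Shear plane L_v = 30 + 4·50 = 230 mm; A_gv = 230 × 8 = 1840 mm².
A_nv = (230 − 4.5·16) × 8 = 1264 mm².
A_nt = (20 − 0.5·16) × 8 = 96 mm².
0.6 F_u A_nv = 356.4 kN; 0.6 F_y A_gv = 391.9 kN → shear rupture governs the shear term.
R_n = 356.4 + 1.0 × 470 × 96 / 1000 = 401.6 kN.
Design strength φR_n = 0.75 × 401.6 = 301 kN.

301 kN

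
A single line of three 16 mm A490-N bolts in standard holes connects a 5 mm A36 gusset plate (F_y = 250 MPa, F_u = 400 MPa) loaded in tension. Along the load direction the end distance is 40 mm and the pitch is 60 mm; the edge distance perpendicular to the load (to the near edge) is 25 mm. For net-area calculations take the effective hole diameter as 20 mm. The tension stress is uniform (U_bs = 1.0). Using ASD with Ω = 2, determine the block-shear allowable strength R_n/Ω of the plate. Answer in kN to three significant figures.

75 kN

Shear plane L_v = 40 + 2·60 = 160 mm; A_gv = 160 × 5 = 800 mm².
A_nv = (160 − 2.5·20) × 5 = 550 mm².
A_nt = (25 − 0.5·20) × 5 = 75 mm².
0.6 F_u A_nv = 132 kN; 0.6 F_y A_gv = 120 kN → shear yielding governs the shear term.
R_n = 120 + 1.0 × 400 × 75 / 1000 = 150 kN.
Allowable strength R_n/Ω = 150 / 2 = 75 kN.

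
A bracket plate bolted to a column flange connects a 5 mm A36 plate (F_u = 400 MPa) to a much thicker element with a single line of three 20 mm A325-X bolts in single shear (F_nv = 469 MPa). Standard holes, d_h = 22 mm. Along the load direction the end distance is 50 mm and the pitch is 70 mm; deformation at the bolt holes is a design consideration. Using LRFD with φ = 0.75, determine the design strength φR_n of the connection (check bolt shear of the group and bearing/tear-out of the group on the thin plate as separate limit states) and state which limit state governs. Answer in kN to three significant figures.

Bolt shear: A_b = π·20²/4 = 314.2 mm²; R_n = 469 × 314.2 × 3 × 1 / 1000 = 442 kN → 0.75 × 442 = 332 kN.
Bearing (1.2 l_c t F_u ≤ 2.4 d t F_u): upper limit = 2.4·20·5·400 / 1000 = 96 kN.
  Edge l_c = 50 − 22/2 = 39 → r_n = 93.6 kN; interior l_c = 70 − 22 = 48 → r_n = 96 kN.
  R_n,bearing = 1·93.6 + 2·96 = 285.6 kN → 0.75 × 285.6 = 214 kN.
Bearing governs: 214 kN.

214 kN (bearing governs)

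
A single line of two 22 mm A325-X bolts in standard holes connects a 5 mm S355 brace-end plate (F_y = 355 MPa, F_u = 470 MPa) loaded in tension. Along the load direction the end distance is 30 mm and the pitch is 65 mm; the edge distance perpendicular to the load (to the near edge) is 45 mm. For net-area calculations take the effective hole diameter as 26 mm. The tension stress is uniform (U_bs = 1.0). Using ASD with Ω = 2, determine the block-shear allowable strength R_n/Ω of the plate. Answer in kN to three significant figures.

77.1 kN

Shear plane L_v = 30 + 1·65 = 95 mm; A_gv = 95 × 5 = 475 mm².
A_nv = (95 − 1.5·26) × 5 = 280 mm².
A_nt = (45 − 0.5·26) × 5 = 160 mm².
0.6 F_u A_nv = 78.96 kN; 0.6 F_y A_gv = 101.2 kN → shear rupture governs the shear term.
R_n = 78.96 + 1.0 × 470 × 160 / 1000 = 154.2 kN.
Allowable strength R_n/Ω = 154.2 / 2 = 77.1 kN.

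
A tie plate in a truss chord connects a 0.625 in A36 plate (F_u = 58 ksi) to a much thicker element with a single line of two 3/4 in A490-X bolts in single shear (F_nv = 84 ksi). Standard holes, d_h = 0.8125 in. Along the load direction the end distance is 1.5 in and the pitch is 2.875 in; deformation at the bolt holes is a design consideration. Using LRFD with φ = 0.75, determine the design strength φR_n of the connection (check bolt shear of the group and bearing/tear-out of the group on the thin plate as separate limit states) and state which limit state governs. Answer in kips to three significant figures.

Bolt shear: A_b = π·0.75²/4 = 0.4418 in²; R_n = 84 × 0.4418 × 2 × 1 = 74.22 kips → 0.75 × 74.22 = 55.7 kips.
Bearing (1.2 l_c t F_u ≤ 2.4 d t F_u): upper limit = 2.4·0.75·0.625·58 = 65.25 kips.
  Edge l_c = 1.5 − 0.8125/2 = 1.094 → r_n = 47.58 kips; interior l_c = 2.875 − 0.8125 = 2.062 → r_n = 65.25 kips.
  R_n,bearing = 1·47.58 + 1·65.25 = 112.8 kips → 0.75 × 112.8 = 84.6 kips.
Bolt shear governs: 55.7 kips.

55.7 kips (bolt shear governs)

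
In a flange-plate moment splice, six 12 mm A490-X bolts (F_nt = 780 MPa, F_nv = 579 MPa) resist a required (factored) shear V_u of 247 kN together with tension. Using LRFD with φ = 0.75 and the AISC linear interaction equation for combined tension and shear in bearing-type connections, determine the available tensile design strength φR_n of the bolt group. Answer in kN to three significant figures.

183 kN

A_b = π·12²/4 = 113.1 mm²; f_rv = 247 × 1000 / (6 × 113.1) = 364 MPa.
F'_nt = 1.3 F_nt − (F_nt / φF_nv) f_rv = 1.3·780 − (780/(0.75·579))·364 = 360.2 MPa, capped at F_nt → F'_nt = 360.2 MPa.
R_n = F'_nt · A_b · n = 360.2 × 113.1 × 6 / 1000 = 244.4 kN.
Design strength φR_n = 0.75 × 244.4 = 183 kN.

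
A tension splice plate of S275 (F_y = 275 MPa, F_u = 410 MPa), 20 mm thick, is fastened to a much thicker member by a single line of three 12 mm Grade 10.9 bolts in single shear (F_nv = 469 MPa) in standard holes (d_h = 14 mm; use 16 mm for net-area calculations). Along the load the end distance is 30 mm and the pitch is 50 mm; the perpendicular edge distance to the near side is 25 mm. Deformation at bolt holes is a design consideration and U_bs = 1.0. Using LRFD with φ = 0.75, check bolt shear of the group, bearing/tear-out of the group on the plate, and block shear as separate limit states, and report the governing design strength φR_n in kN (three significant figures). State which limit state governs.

119 kN (bolt shear governs)

Bolt shear: A_b = π·12²/4 = 113.1 mm²; R_n = 469 × 113.1 × 3 × 1 / 1000 = 159.1 kN → 0.75 × 159.1 = 119 kN.
Bearing: edge l_c = 23, r_n = 226.3 kN; interior l_c = 36, r_n = 236.2 kN; R_n = 226.3 + 2·236.2 = 698.6 kN → 524 kN.
Block shear: A_gv = 2600, A_nv = 1800, A_nt = 340 mm²; R_n = min(0.6F_uA_nv, 0.6F_yA_gv) + U_bs·F_u·A_nt = 568.4 kN → 426 kN.
Bolt shear governs: 119 kN.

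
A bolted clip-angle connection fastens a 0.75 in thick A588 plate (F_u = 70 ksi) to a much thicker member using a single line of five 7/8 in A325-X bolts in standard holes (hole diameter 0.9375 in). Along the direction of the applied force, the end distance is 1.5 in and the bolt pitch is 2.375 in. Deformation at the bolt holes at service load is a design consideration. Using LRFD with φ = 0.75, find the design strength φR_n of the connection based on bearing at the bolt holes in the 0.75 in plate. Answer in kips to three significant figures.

320 kips

Per bolt r_n = 1.2 l_c t F_u ≤ 2.4 d t F_u; upper limit = 2.4 × 0.875 × 0.75 × 70 = 110.3 kips.
Edge bolt: l_c = 1.5 − 0.9375/2 = 1.031 in → 1.2 × 1.031 × 0.75 × 70 = 64.97 → r_n = 64.97 kips.
Interior bolts: l_c = 2.375 − 0.9375 = 1.438 in → 1.2 × 1.438 × 0.75 × 70 = 90.56 → r_n = 90.56 kips.
R_n = 1 × 64.97 + 4 × 90.56 = 427.2 kips.
Design strength φR_n = 0.75 × 427.2 = 320 kips.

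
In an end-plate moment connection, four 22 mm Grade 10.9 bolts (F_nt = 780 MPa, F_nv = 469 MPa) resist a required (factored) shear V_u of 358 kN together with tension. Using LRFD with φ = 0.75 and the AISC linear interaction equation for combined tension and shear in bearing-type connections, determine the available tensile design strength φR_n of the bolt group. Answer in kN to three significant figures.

A_b = π·22²/4 = 380.1 mm²; f_rv = 358 × 1000 / (4 × 380.1) = 235.4 MPa.
F'_nt = 1.3 F_nt − (F_nt / φF_nv) f_rv = 1.3·780 − (780/(0.75·469))·235.4 = 491.9 MPa, capped at F_nt → F'_nt = 491.9 MPa.
R_n = F'_nt · A_b · n = 491.9 × 380.1 × 4 / 1000 = 748 kN.
Design strength φR_n = 0.75 × 748 = 561 kN.

561 kN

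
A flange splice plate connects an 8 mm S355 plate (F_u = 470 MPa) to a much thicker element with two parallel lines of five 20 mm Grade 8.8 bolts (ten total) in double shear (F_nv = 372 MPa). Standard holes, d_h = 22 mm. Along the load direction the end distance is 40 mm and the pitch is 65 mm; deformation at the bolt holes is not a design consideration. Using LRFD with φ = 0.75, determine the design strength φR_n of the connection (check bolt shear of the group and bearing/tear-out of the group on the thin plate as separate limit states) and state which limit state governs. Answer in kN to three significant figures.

1600 kN (bearing governs)

Bolt shear: A_b = π·20²/4 = 314.2 mm²; R_n = 372 × 314.2 × 10 × 2 / 1000 = 2337 kN → 0.75 × 2337 = 1750 kN.
Bearing (1.5 l_c t F_u ≤ 3.0 d t F_u): upper limit = 3.0·20·8·470 / 1000 = 225.6 kN.
  Edge l_c = 40 − 22/2 = 29 → r_n = 163.6 kN; interior l_c = 65 − 22 = 43 → r_n = 225.6 kN.
  R_n,bearing = 2·163.6 + 8·225.6 = 2132 kN → 0.75 × 2132 = 1600 kN.
Bearing governs: 1600 kN.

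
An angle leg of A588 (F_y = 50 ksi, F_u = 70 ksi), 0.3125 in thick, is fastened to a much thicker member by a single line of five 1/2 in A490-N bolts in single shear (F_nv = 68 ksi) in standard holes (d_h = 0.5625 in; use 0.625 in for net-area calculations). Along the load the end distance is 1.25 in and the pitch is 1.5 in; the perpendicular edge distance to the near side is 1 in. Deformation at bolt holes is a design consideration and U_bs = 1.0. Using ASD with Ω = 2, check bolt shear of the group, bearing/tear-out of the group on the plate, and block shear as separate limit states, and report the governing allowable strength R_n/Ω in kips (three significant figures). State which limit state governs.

Bolt shear: A_b = π·0.5²/4 = 0.1963 in²; R_n = 68 × 0.1963 × 5 × 1 = 66.76 kips → 66.76 / 2 = 33.4 kips.
Bearing: edge l_c = 0.9688, r_n = 25.43 kips; interior l_c = 0.9375, r_n = 24.61 kips; R_n = 25.43 + 4·24.61 = 123.9 kips → 61.9 kips.
Block shear: A_gv = 2.266, A_nv = 1.387, A_nt = 0.2148 in²; R_n = min(0.6F_uA_nv, 0.6F_yA_gv) + U_bs·F_u·A_nt = 73.28 kips → 36.6 kips.
Bolt shear governs: 33.4 kips.

33.4 kips (bolt shear governs)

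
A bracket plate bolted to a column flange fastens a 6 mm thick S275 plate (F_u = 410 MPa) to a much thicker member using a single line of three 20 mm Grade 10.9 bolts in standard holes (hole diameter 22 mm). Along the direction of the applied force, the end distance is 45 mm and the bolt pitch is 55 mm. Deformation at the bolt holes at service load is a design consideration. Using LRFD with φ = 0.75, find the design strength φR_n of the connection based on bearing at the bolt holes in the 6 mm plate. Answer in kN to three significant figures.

Per bolt r_n = 1.2 l_c t F_u ≤ 2.4 d t F_u; upper limit = 2.4 × 20 × 6 × 410 / 1000 = 118.1 kN.
Edge bolt: l_c = 45 − 22/2 = 34 mm → 1.2 × 34 × 6 × 410 / 1000 = 100.4 → r_n = 100.4 kN.
Interior bolts: l_c = 55 − 22 = 33 mm → 1.2 × 33 × 6 × 410 / 1000 = 97.42 → r_n = 97.42 kN.
R_n = 1 × 100.4 + 2 × 97.42 = 295.2 kN.
Design strength φR_n = 0.75 × 295.2 = 221 kN.

221 kN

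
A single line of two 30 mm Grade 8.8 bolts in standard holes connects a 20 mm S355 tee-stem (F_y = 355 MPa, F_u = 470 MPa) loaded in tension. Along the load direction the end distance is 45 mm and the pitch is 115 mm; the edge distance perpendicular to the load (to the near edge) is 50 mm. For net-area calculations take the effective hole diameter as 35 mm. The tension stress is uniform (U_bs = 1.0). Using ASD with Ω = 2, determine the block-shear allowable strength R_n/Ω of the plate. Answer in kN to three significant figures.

456 kN

Shear plane L_v = 45 + 1·115 = 160 mm; A_gv = 160 × 20 = 3200 mm².
A_nv = (160 − 1.5·35) × 20 = 2150 mm².
A_nt = (50 − 0.5·35) × 20 = 650 mm².
0.6 F_u A_nv = 606.3 kN; 0.6 F_y A_gv = 681.6 kN → shear rupture governs the shear term.
R_n = 606.3 + 1.0 × 470 × 650 / 1000 = 911.8 kN.
Allowable strength R_n/Ω = 911.8 / 2 = 456 kN.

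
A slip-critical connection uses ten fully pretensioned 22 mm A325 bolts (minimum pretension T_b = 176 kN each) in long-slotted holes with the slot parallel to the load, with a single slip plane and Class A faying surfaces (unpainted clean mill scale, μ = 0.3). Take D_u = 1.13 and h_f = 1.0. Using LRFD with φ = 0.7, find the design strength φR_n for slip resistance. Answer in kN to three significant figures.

418 kN

R_n = μ · D_u · h_f · T_b · n_s · n_b = 0.3 × 1.13 × 1.0 × 176 × 1 × 10 = 596.6 kN.
Design strength φR_n = 0.7 × 596.6 = 418 kN.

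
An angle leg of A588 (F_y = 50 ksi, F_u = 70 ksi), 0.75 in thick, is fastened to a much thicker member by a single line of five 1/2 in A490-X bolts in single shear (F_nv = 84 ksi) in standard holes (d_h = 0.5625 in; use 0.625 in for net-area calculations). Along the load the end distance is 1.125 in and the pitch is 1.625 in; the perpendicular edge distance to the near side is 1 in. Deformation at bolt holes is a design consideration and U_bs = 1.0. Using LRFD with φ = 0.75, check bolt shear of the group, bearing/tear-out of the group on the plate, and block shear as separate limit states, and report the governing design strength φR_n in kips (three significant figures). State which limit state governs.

Bolt shear: A_b = π·0.5²/4 = 0.1963 in²; R_n = 84 × 0.1963 × 5 × 1 = 82.47 kips → 0.75 × 82.47 = 61.9 kips.
Bearing: edge l_c = 0.8438, r_n = 53.16 kips; interior l_c = 1.062, r_n = 63 kips; R_n = 53.16 + 4·63 = 305.2 kips → 229 kips.
Block shear: A_gv = 5.719, A_nv = 3.609, A_nt = 0.5156 in²; R_n = min(0.6F_uA_nv, 0.6F_yA_gv) + U_bs·F_u·A_nt = 187.7 kips → 141 kips.
Bolt shear governs: 61.9 kips.

61.9 kips (bolt shear governs)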